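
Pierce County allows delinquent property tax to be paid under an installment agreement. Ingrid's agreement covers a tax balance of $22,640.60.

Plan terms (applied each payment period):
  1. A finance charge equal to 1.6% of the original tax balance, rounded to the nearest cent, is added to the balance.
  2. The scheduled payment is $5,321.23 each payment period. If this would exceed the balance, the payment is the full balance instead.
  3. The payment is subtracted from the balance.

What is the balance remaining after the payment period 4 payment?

$2,804.68

Payment period 1: $22,640.60 +$362.25 interest = $23,002.85; pay $5,321.23 → $17,681.62
Payment period 2: $17,681.62 +$362.25 interest = $18,043.87; pay $5,321.23 → $12,722.64
Payment period 3: $12,722.64 +$362.25 interest = $13,084.89; pay $5,321.23 → $7,763.66
Payment period 4: $7,763.66 +$362.25 interest = $8,125.91; pay $5,321.23 → $2,804.68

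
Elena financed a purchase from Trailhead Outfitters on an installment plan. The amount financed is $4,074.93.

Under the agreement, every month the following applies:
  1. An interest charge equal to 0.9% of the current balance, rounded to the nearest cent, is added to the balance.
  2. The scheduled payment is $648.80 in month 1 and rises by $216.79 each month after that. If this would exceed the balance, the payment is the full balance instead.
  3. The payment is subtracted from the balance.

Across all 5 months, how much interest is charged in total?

Month 1: opening $4,074.93; interest $36.67 → $4,111.60; payment $648.80; balance $3,462.80
Month 2: opening $3,462.80; interest $31.17 → $3,493.97; payment $865.59; balance $2,628.38
Month 3: opening $2,628.38; interest $23.66 → $2,652.04; payment $1,082.38; balance $1,569.66
Month 4: opening $1,569.66; interest $14.13 → $1,583.79; payment $1,299.17; balance $284.62
Month 5: opening $284.62; interest $2.56 → $287.18; payment $287.18; balance $0.00
Total interest: $36.67 + $31.17 + $23.66 + $14.13 + $2.56 = $108.19

$108.19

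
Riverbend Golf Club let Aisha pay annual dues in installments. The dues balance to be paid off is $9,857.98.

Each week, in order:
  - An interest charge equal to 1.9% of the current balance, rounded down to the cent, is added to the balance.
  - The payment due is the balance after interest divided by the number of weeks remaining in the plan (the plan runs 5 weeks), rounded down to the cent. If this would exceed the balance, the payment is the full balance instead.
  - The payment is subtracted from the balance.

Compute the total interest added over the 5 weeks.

$576.32

# | Opening | Interest | Payment | End bal
1 | $9,857.98 | $187.30 | $2,009.05 | $8,036.23
2 | $8,036.23 | $152.68 | $2,047.22 | $6,141.69
3 | $6,141.69 | $116.69 | $2,086.12 | $4,172.26
4 | $4,172.26 | $79.27 | $2,125.76 | $2,125.77
5 | $2,125.77 | $40.38 | $2,166.15 | $0.00
Total interest: $187.30 + $152.68 + $116.69 + $79.27 + $40.38 = $576.32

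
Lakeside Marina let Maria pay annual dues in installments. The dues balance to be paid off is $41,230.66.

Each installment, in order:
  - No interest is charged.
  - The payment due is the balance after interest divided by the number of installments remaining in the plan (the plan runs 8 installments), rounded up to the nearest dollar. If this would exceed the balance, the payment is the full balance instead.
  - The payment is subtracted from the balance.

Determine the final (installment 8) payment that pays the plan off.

Installment 1: $41,230.66 − $5,154.00 → $36,076.66
Installment 2: $36,076.66 − $5,154.00 → $30,922.66
Installment 3: $30,922.66 − $5,154.00 → $25,768.66
Installment 4: $25,768.66 − $5,154.00 → $20,614.66
Installment 5: $20,614.66 − $5,154.00 → $15,460.66
Installment 6: $15,460.66 − $5,154.00 → $10,306.66
Installment 7: $10,306.66 − $5,154.00 → $5,152.66
Installment 8: $5,152.66 − $5,152.66 → $0.00

$5,152.66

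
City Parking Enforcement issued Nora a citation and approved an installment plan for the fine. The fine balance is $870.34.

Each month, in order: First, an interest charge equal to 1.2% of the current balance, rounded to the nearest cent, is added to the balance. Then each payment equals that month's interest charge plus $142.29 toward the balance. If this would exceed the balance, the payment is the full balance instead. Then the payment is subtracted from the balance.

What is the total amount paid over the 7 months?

$907.59

# | Opening | Interest | Payment | End bal
1 | $870.34 | $10.44 | $152.73 | $728.05
2 | $728.05 | $8.74 | $151.03 | $585.76
3 | $585.76 | $7.03 | $149.32 | $443.47
4 | $443.47 | $5.32 | $147.61 | $301.18
5 | $301.18 | $3.61 | $145.90 | $158.89
6 | $158.89 | $1.91 | $144.20 | $16.60
7 | $16.60 | $0.20 | $16.80 | $0.00
Total paid: $907.59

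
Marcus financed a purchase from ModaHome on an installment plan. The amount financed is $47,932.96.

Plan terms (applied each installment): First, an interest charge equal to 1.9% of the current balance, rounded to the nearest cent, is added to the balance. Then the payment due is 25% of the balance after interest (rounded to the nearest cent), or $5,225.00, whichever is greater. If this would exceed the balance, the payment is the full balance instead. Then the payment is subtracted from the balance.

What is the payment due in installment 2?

Installment 1: opening $47,932.96; interest $910.73 → $48,843.69; payment $12,210.92; balance $36,632.77
Installment 2: opening $36,632.77; interest $696.02 → $37,328.79; payment $9,332.20; balance $27,996.59

$9,332.20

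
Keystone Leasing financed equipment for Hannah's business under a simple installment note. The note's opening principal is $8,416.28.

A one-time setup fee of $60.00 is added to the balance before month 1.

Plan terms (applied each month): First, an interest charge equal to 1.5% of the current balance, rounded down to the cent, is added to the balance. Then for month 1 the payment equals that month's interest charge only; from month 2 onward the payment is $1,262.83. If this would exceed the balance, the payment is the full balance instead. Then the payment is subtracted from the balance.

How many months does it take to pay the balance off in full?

9

Month 1: $8,476.28 +$127.14 interest = $8,603.42; pay $127.14 → $8,476.28
Month 2: $8,476.28 +$127.14 interest = $8,603.42; pay $1,262.83 → $7,340.59
Month 3: $7,340.59 +$110.10 interest = $7,450.69; pay $1,262.83 → $6,187.86
Month 4: $6,187.86 +$92.81 interest = $6,280.67; pay $1,262.83 → $5,017.84
Month 5: $5,017.84 +$75.26 interest = $5,093.10; pay $1,262.83 → $3,830.27
Month 6: $3,830.27 +$57.45 interest = $3,887.72; pay $1,262.83 → $2,624.89
Month 7: $2,624.89 +$39.37 interest = $2,664.26; pay $1,262.83 → $1,401.43
Month 8: $1,401.43 +$21.02 interest = $1,422.45; pay $1,262.83 → $159.62
Month 9: $159.62 +$2.39 interest = $162.01; pay $162.01 → $0.00
Balance reaches $0.00 in month 9.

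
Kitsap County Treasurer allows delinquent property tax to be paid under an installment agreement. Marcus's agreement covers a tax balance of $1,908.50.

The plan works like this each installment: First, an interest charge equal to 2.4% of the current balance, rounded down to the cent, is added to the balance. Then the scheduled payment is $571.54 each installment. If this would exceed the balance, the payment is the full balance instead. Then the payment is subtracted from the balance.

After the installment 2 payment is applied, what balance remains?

# | Opening | Interest | Payment | End bal
1 | $1,908.50 | $45.80 | $571.54 | $1,382.76
2 | $1,382.76 | $33.18 | $571.54 | $844.40

$844.40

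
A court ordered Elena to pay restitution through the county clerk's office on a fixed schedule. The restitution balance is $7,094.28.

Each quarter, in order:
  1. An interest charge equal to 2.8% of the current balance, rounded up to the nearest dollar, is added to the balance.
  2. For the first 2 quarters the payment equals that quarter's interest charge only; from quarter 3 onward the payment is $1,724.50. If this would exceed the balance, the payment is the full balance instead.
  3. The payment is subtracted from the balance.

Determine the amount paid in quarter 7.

# | Opening | Interest | Payment | End bal
1 | $7,094.28 | $199.00 | $199.00 | $7,094.28
2 | $7,094.28 | $199.00 | $199.00 | $7,094.28
3 | $7,094.28 | $199.00 | $1,724.50 | $5,568.78
4 | $5,568.78 | $156.00 | $1,724.50 | $4,000.28
5 | $4,000.28 | $113.00 | $1,724.50 | $2,388.78
6 | $2,388.78 | $67.00 | $1,724.50 | $731.28
7 | $731.28 | $21.00 | $752.28 | $0.00

$752.28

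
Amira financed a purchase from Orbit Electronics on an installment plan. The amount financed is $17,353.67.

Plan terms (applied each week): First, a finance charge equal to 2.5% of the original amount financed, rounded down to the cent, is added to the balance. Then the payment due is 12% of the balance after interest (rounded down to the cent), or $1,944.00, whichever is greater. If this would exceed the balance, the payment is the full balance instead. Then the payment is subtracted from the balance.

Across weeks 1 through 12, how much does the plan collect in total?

$22,559.75

Week 1: $17,353.67 +$433.84 interest = $17,787.51; pay $2,134.50 → $15,653.01
Week 2: $15,653.01 +$433.84 interest = $16,086.85; pay $1,944.00 → $14,142.85
Week 3: $14,142.85 +$433.84 interest = $14,576.69; pay $1,944.00 → $12,632.69
Week 4: $12,632.69 +$433.84 interest = $13,066.53; pay $1,944.00 → $11,122.53
Week 5: $11,122.53 +$433.84 interest = $11,556.37; pay $1,944.00 → $9,612.37
Week 6: $9,612.37 +$433.84 interest = $10,046.21; pay $1,944.00 → $8,102.21
Week 7: $8,102.21 +$433.84 interest = $8,536.05; pay $1,944.00 → $6,592.05
Week 8: $6,592.05 +$433.84 interest = $7,025.89; pay $1,944.00 → $5,081.89
Week 9: $5,081.89 +$433.84 interest = $5,515.73; pay $1,944.00 → $3,571.73
Week 10: $3,571.73 +$433.84 interest = $4,005.57; pay $1,944.00 → $2,061.57
Week 11: $2,061.57 +$433.84 interest = $2,495.41; pay $1,944.00 → $551.41
Week 12: $551.41 +$433.84 interest = $985.25; pay $985.25 → $0.00
Total paid: $22,559.75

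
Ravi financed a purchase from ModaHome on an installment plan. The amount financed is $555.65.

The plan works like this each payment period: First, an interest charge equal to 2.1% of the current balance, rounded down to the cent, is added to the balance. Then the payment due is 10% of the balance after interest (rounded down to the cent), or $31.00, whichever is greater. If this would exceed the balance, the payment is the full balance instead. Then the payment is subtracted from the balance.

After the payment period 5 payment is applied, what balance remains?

Payment period 1: opening $555.65; interest $11.66 → $567.31; payment $56.73; balance $510.58
Payment period 2: opening $510.58; interest $10.72 → $521.30; payment $52.13; balance $469.17
Payment period 3: opening $469.17; interest $9.85 → $479.02; payment $47.90; balance $431.12
Payment period 4: opening $431.12; interest $9.05 → $440.17; payment $44.01; balance $396.16
Payment period 5: opening $396.16; interest $8.31 → $404.47; payment $40.44; balance $364.03

$364.03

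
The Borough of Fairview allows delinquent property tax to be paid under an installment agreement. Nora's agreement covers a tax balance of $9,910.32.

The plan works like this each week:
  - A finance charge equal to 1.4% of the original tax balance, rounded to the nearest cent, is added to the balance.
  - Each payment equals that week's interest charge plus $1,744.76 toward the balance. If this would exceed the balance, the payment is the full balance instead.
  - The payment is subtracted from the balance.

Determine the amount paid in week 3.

$1,883.50

Week 1: $9,910.32 +$138.74 interest = $10,049.06; pay $1,883.50 → $8,165.56
Week 2: $8,165.56 +$138.74 interest = $8,304.30; pay $1,883.50 → $6,420.80
Week 3: $6,420.80 +$138.74 interest = $6,559.54; pay $1,883.50 → $4,676.04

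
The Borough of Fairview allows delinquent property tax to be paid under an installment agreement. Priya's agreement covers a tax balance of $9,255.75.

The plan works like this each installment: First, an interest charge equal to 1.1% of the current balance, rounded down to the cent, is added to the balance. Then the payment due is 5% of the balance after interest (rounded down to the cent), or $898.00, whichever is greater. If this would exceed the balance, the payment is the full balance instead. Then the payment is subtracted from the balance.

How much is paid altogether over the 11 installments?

$9,877.69

# | Opening | Interest | Payment | End bal
1 | $9,255.75 | $101.81 | $898.00 | $8,459.56
2 | $8,459.56 | $93.05 | $898.00 | $7,654.61
3 | $7,654.61 | $84.20 | $898.00 | $6,840.81
4 | $6,840.81 | $75.24 | $898.00 | $6,018.05
5 | $6,018.05 | $66.19 | $898.00 | $5,186.24
6 | $5,186.24 | $57.04 | $898.00 | $4,345.28
7 | $4,345.28 | $47.79 | $898.00 | $3,495.07
8 | $3,495.07 | $38.44 | $898.00 | $2,635.51
9 | $2,635.51 | $28.99 | $898.00 | $1,766.50
10 | $1,766.50 | $19.43 | $898.00 | $887.93
11 | $887.93 | $9.76 | $897.69 | $0.00
Total paid: $9,877.69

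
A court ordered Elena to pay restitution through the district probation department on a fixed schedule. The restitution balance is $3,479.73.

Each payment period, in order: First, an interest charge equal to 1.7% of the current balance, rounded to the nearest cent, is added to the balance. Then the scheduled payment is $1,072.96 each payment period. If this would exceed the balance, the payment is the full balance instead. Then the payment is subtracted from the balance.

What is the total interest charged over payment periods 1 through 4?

Payment period 1: opening $3,479.73; interest $59.16 → $3,538.89; payment $1,072.96; balance $2,465.93
Payment period 2: opening $2,465.93; interest $41.92 → $2,507.85; payment $1,072.96; balance $1,434.89
Payment period 3: opening $1,434.89; interest $24.39 → $1,459.28; payment $1,072.96; balance $386.32
Payment period 4: opening $386.32; interest $6.57 → $392.89; payment $392.89; balance $0.00
Total interest: $59.16 + $41.92 + $24.39 + $6.57 = $132.04

$132.04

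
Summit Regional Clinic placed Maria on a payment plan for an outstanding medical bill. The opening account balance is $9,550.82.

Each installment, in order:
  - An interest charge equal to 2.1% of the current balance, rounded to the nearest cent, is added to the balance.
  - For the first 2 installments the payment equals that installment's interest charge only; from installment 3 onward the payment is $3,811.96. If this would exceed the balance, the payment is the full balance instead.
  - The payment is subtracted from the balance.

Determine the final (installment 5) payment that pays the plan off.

# | Opening | Interest | Payment | End bal
1 | $9,550.82 | $200.57 | $200.57 | $9,550.82
2 | $9,550.82 | $200.57 | $200.57 | $9,550.82
3 | $9,550.82 | $200.57 | $3,811.96 | $5,939.43
4 | $5,939.43 | $124.73 | $3,811.96 | $2,252.20
5 | $2,252.20 | $47.30 | $2,299.50 | $0.00

$2,299.50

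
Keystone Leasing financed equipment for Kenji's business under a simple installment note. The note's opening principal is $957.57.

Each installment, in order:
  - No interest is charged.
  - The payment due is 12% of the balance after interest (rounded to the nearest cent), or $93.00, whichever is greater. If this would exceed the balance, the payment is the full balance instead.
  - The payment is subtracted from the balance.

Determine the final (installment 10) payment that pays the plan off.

$90.54

Installment 1: opening $957.57; payment $114.91; balance $842.66
Installment 2: opening $842.66; payment $101.12; balance $741.54
Installment 3: opening $741.54; payment $93.00; balance $648.54
Installment 4: opening $648.54; payment $93.00; balance $555.54
Installment 5: opening $555.54; payment $93.00; balance $462.54
Installment 6: opening $462.54; payment $93.00; balance $369.54
Installment 7: opening $369.54; payment $93.00; balance $276.54
Installment 8: opening $276.54; payment $93.00; balance $183.54
Installment 9: opening $183.54; payment $93.00; balance $90.54
Installment 10: opening $90.54; payment $90.54; balance $0.00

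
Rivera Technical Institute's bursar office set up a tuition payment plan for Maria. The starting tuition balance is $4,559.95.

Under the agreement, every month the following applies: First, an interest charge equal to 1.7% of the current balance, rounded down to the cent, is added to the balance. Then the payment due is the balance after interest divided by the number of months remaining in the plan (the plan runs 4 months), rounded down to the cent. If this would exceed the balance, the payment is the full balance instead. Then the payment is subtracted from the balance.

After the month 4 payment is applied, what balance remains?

$0.00

# | Opening | Interest | Payment | End bal
1 | $4,559.95 | $77.51 | $1,159.36 | $3,478.10
2 | $3,478.10 | $59.12 | $1,179.07 | $2,358.15
3 | $2,358.15 | $40.08 | $1,199.11 | $1,199.12
4 | $1,199.12 | $20.38 | $1,219.50 | $0.00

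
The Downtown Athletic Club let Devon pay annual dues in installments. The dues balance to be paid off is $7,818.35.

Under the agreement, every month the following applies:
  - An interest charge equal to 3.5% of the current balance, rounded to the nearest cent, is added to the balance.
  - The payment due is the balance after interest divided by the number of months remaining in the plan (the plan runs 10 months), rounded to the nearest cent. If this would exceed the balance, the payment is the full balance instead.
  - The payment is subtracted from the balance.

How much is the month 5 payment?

$928.58

# | Opening | Interest | Payment | End bal
1 | $7,818.35 | $273.64 | $809.20 | $7,282.79
2 | $7,282.79 | $254.90 | $837.52 | $6,700.17
3 | $6,700.17 | $234.51 | $866.84 | $6,067.84
4 | $6,067.84 | $212.37 | $897.17 | $5,383.04
5 | $5,383.04 | $188.41 | $928.58 | $4,642.87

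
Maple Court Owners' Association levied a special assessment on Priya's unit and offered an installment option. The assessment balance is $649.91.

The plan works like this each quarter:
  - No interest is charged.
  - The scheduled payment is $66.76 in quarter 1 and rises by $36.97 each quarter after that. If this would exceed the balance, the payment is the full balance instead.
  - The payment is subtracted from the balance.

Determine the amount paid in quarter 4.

$177.67

Quarter 1: $649.91 − $66.76 → $583.15
Quarter 2: $583.15 − $103.73 → $479.42
Quarter 3: $479.42 − $140.70 → $338.72
Quarter 4: $338.72 − $177.67 → $161.05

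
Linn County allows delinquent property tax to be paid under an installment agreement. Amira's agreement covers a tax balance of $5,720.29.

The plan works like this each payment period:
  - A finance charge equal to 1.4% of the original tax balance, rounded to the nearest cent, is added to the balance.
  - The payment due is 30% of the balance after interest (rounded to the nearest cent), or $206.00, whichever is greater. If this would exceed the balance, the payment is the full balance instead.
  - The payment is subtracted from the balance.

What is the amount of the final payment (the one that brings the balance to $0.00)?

$82.25

# | Opening | Interest | Payment | End bal
1 | $5,720.29 | $80.08 | $1,740.11 | $4,060.26
2 | $4,060.26 | $80.08 | $1,242.10 | $2,898.24
3 | $2,898.24 | $80.08 | $893.50 | $2,084.82
4 | $2,084.82 | $80.08 | $649.47 | $1,515.43
5 | $1,515.43 | $80.08 | $478.65 | $1,116.86
6 | $1,116.86 | $80.08 | $359.08 | $837.86
7 | $837.86 | $80.08 | $275.38 | $642.56
8 | $642.56 | $80.08 | $216.79 | $505.85
9 | $505.85 | $80.08 | $206.00 | $379.93
10 | $379.93 | $80.08 | $206.00 | $254.01
11 | $254.01 | $80.08 | $206.00 | $128.09
12 | $128.09 | $80.08 | $206.00 | $2.17
13 | $2.17 | $80.08 | $82.25 | $0.00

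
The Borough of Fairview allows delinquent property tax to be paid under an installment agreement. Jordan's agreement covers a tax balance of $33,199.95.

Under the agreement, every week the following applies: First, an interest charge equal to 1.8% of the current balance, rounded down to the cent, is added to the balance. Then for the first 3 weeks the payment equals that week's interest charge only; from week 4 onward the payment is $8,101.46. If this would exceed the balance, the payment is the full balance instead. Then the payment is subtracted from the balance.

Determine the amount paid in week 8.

$2,406.84

Week 1: opening $33,199.95; interest $597.59 → $33,797.54; payment $597.59; balance $33,199.95
Week 2: opening $33,199.95; interest $597.59 → $33,797.54; payment $597.59; balance $33,199.95
Week 3: opening $33,199.95; interest $597.59 → $33,797.54; payment $597.59; balance $33,199.95
Week 4: opening $33,199.95; interest $597.59 → $33,797.54; payment $8,101.46; balance $25,696.08
Week 5: opening $25,696.08; interest $462.52 → $26,158.60; payment $8,101.46; balance $18,057.14
Week 6: opening $18,057.14; interest $325.02 → $18,382.16; payment $8,101.46; balance $10,280.70
Week 7: opening $10,280.70; interest $185.05 → $10,465.75; payment $8,101.46; balance $2,364.29
Week 8: opening $2,364.29; interest $42.55 → $2,406.84; payment $2,406.84; balance $0.00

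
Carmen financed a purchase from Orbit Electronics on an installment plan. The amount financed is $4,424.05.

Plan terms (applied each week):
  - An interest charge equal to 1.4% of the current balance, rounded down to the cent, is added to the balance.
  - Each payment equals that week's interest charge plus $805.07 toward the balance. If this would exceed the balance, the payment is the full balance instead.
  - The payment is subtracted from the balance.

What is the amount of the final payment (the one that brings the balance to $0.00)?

Week 1: $4,424.05 +$61.93 interest = $4,485.98; pay $867.00 → $3,618.98
Week 2: $3,618.98 +$50.66 interest = $3,669.64; pay $855.73 → $2,813.91
Week 3: $2,813.91 +$39.39 interest = $2,853.30; pay $844.46 → $2,008.84
Week 4: $2,008.84 +$28.12 interest = $2,036.96; pay $833.19 → $1,203.77
Week 5: $1,203.77 +$16.85 interest = $1,220.62; pay $821.92 → $398.70
Week 6: $398.70 +$5.58 interest = $404.28; pay $404.28 → $0.00

$404.28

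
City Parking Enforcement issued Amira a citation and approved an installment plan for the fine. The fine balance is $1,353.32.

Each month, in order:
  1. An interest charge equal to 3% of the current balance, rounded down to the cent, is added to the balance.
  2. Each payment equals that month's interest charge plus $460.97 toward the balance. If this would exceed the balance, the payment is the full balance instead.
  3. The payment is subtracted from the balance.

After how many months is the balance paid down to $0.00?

3

# | Opening | Interest | Payment | End bal
1 | $1,353.32 | $40.59 | $501.56 | $892.35
2 | $892.35 | $26.77 | $487.74 | $431.38
3 | $431.38 | $12.94 | $444.32 | $0.00
Balance reaches $0.00 in month 3.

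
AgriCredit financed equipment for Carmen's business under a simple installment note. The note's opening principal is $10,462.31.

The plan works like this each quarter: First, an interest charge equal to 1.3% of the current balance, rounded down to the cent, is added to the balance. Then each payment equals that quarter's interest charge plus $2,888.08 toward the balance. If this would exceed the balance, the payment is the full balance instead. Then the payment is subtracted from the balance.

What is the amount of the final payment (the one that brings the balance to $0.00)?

$1,821.44

Quarter 1: opening $10,462.31; interest $136.01 → $10,598.32; payment $3,024.09; balance $7,574.23
Quarter 2: opening $7,574.23; interest $98.46 → $7,672.69; payment $2,986.54; balance $4,686.15
Quarter 3: opening $4,686.15; interest $60.91 → $4,747.06; payment $2,948.99; balance $1,798.07
Quarter 4: opening $1,798.07; interest $23.37 → $1,821.44; payment $1,821.44; balance $0.00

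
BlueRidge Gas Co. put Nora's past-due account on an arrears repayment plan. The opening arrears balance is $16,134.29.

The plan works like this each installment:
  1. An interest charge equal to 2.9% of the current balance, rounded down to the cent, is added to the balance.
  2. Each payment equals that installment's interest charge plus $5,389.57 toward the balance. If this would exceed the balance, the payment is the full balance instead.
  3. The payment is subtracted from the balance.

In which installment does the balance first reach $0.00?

3

Installment 1: $16,134.29 +$467.89 interest = $16,602.18; pay $5,857.46 → $10,744.72
Installment 2: $10,744.72 +$311.59 interest = $11,056.31; pay $5,701.16 → $5,355.15
Installment 3: $5,355.15 +$155.29 interest = $5,510.44; pay $5,510.44 → $0.00
Balance reaches $0.00 in installment 3.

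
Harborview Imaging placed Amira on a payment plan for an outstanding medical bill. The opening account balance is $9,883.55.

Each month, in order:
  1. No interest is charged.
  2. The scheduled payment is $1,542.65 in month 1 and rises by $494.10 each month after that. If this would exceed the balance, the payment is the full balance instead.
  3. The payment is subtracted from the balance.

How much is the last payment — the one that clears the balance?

# | Opening | Payment | End bal
1 | $9,883.55 | $1,542.65 | $8,340.90
2 | $8,340.90 | $2,036.75 | $6,304.15
3 | $6,304.15 | $2,530.85 | $3,773.30
4 | $3,773.30 | $3,024.95 | $748.35
5 | $748.35 | $748.35 | $0.00

$748.35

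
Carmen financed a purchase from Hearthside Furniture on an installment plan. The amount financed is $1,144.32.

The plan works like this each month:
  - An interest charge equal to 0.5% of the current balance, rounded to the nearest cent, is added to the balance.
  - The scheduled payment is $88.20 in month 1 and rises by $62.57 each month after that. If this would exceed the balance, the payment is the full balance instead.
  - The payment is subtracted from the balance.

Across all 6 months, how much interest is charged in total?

$21.82

Month 1: $1,144.32 +$5.72 interest = $1,150.04; pay $88.20 → $1,061.84
Month 2: $1,061.84 +$5.31 interest = $1,067.15; pay $150.77 → $916.38
Month 3: $916.38 +$4.58 interest = $920.96; pay $213.34 → $707.62
Month 4: $707.62 +$3.54 interest = $711.16; pay $275.91 → $435.25
Month 5: $435.25 +$2.18 interest = $437.43; pay $338.48 → $98.95
Month 6: $98.95 +$0.49 interest = $99.44; pay $99.44 → $0.00
Total interest: $5.72 + $5.31 + $4.58 + $3.54 + $2.18 + $0.49 = $21.82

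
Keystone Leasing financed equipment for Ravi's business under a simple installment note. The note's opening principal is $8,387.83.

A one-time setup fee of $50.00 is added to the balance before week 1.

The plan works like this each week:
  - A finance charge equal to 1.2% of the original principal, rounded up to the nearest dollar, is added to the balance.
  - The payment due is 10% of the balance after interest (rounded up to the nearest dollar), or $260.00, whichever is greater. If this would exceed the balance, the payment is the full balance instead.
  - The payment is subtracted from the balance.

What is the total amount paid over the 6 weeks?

$4,135.00

# | Opening | Interest | Payment | End bal
1 | $8,437.83 | $101.00 | $854.00 | $7,684.83
2 | $7,684.83 | $101.00 | $779.00 | $7,006.83
3 | $7,006.83 | $101.00 | $711.00 | $6,396.83
4 | $6,396.83 | $101.00 | $650.00 | $5,847.83
5 | $5,847.83 | $101.00 | $595.00 | $5,353.83
6 | $5,353.83 | $101.00 | $546.00 | $4,908.83
Total paid: $4,135.00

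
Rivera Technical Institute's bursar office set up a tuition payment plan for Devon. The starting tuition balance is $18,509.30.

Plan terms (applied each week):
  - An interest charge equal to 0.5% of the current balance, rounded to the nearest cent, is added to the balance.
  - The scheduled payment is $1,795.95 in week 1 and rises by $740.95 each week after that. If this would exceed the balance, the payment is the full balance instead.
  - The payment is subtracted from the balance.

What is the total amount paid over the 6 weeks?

$18,861.60

Week 1: opening $18,509.30; interest $92.55 → $18,601.85; payment $1,795.95; balance $16,805.90
Week 2: opening $16,805.90; interest $84.03 → $16,889.93; payment $2,536.90; balance $14,353.03
Week 3: opening $14,353.03; interest $71.77 → $14,424.80; payment $3,277.85; balance $11,146.95
Week 4: opening $11,146.95; interest $55.73 → $11,202.68; payment $4,018.80; balance $7,183.88
Week 5: opening $7,183.88; interest $35.92 → $7,219.80; payment $4,759.75; balance $2,460.05
Week 6: opening $2,460.05; interest $12.30 → $2,472.35; payment $2,472.35; balance $0.00
Total paid: $18,861.60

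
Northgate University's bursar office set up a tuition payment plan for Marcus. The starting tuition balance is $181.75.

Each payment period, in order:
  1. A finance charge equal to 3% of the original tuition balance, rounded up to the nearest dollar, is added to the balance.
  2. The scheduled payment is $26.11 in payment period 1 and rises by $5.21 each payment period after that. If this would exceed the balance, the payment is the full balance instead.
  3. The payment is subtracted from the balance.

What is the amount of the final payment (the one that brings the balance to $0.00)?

$35.10

# | Opening | Interest | Payment | End bal
1 | $181.75 | $6.00 | $26.11 | $161.64
2 | $161.64 | $6.00 | $31.32 | $136.32
3 | $136.32 | $6.00 | $36.53 | $105.79
4 | $105.79 | $6.00 | $41.74 | $70.05
5 | $70.05 | $6.00 | $46.95 | $29.10
6 | $29.10 | $6.00 | $35.10 | $0.00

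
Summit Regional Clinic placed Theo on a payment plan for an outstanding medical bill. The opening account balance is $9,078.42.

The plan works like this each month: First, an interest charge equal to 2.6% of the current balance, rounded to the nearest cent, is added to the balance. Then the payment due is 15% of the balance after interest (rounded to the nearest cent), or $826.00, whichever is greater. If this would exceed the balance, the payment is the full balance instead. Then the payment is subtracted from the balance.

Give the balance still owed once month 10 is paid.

$836.23

Month 1: opening $9,078.42; interest $236.04 → $9,314.46; payment $1,397.17; balance $7,917.29
Month 2: opening $7,917.29; interest $205.85 → $8,123.14; payment $1,218.47; balance $6,904.67
Month 3: opening $6,904.67; interest $179.52 → $7,084.19; payment $1,062.63; balance $6,021.56
Month 4: opening $6,021.56; interest $156.56 → $6,178.12; payment $926.72; balance $5,251.40
Month 5: opening $5,251.40; interest $136.54 → $5,387.94; payment $826.00; balance $4,561.94
Month 6: opening $4,561.94; interest $118.61 → $4,680.55; payment $826.00; balance $3,854.55
Month 7: opening $3,854.55; interest $100.22 → $3,954.77; payment $826.00; balance $3,128.77
Month 8: opening $3,128.77; interest $81.35 → $3,210.12; payment $826.00; balance $2,384.12
Month 9: opening $2,384.12; interest $61.99 → $2,446.11; payment $826.00; balance $1,620.11
Month 10: opening $1,620.11; interest $42.12 → $1,662.23; payment $826.00; balance $836.23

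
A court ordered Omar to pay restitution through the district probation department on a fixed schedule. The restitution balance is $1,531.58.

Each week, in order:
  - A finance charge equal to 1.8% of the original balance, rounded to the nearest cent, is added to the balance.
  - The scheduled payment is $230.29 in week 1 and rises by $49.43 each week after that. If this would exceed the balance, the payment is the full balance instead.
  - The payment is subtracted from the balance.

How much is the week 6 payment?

# | Opening | Interest | Payment | End bal
1 | $1,531.58 | $27.57 | $230.29 | $1,328.86
2 | $1,328.86 | $27.57 | $279.72 | $1,076.71
3 | $1,076.71 | $27.57 | $329.15 | $775.13
4 | $775.13 | $27.57 | $378.58 | $424.12
5 | $424.12 | $27.57 | $428.01 | $23.68
6 | $23.68 | $27.57 | $51.25 | $0.00

$51.25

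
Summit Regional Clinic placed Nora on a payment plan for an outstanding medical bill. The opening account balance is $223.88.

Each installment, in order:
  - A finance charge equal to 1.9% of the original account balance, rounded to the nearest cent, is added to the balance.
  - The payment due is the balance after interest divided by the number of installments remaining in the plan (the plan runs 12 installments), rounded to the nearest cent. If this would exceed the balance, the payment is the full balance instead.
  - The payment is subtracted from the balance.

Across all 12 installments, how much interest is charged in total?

# | Opening | Interest | Payment | End bal
1 | $223.88 | $4.25 | $19.01 | $209.12
2 | $209.12 | $4.25 | $19.40 | $193.97
3 | $193.97 | $4.25 | $19.82 | $178.40
4 | $178.40 | $4.25 | $20.29 | $162.36
5 | $162.36 | $4.25 | $20.83 | $145.78
6 | $145.78 | $4.25 | $21.43 | $128.60
7 | $128.60 | $4.25 | $22.14 | $110.71
8 | $110.71 | $4.25 | $22.99 | $91.97
9 | $91.97 | $4.25 | $24.06 | $72.16
10 | $72.16 | $4.25 | $25.47 | $50.94
11 | $50.94 | $4.25 | $27.60 | $27.59
12 | $27.59 | $4.25 | $31.84 | $0.00
Total interest: $4.25 + $4.25 + $4.25 + $4.25 + $4.25 + $4.25 + $4.25 + $4.25 + $4.25 + $4.25 + $4.25 + $4.25 = $51.00

$51.00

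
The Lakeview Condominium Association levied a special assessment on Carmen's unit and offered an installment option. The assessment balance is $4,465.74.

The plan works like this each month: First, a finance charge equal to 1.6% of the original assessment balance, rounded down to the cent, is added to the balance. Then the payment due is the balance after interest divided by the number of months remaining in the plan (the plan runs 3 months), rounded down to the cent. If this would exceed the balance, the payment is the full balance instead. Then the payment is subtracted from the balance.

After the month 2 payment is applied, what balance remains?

$1,548.13

Month 1: opening $4,465.74; interest $71.45 → $4,537.19; payment $1,512.39; balance $3,024.80
Month 2: opening $3,024.80; interest $71.45 → $3,096.25; payment $1,548.12; balance $1,548.13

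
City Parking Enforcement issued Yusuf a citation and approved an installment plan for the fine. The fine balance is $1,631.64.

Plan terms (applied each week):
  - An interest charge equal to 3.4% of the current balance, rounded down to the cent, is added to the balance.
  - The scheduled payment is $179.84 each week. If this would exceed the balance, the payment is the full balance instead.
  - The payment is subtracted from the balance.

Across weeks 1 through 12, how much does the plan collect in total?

# | Opening | Interest | Payment | End bal
1 | $1,631.64 | $55.47 | $179.84 | $1,507.27
2 | $1,507.27 | $51.24 | $179.84 | $1,378.67
3 | $1,378.67 | $46.87 | $179.84 | $1,245.70
4 | $1,245.70 | $42.35 | $179.84 | $1,108.21
5 | $1,108.21 | $37.67 | $179.84 | $966.04
6 | $966.04 | $32.84 | $179.84 | $819.04
7 | $819.04 | $27.84 | $179.84 | $667.04
8 | $667.04 | $22.67 | $179.84 | $509.87
9 | $509.87 | $17.33 | $179.84 | $347.36
10 | $347.36 | $11.81 | $179.84 | $179.33
11 | $179.33 | $6.09 | $179.84 | $5.58
12 | $5.58 | $0.18 | $5.76 | $0.00
Total paid: $1,984.00

$1,984.00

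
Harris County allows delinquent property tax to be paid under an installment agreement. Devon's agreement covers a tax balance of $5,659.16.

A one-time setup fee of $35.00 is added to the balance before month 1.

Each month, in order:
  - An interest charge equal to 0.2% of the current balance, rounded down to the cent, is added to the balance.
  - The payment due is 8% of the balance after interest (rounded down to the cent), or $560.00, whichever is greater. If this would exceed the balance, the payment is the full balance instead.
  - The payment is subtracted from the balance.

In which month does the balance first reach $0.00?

11

Month 1: opening $5,694.16; interest $11.38 → $5,705.54; payment $560.00; balance $5,145.54
Month 2: opening $5,145.54; interest $10.29 → $5,155.83; payment $560.00; balance $4,595.83
Month 3: opening $4,595.83; interest $9.19 → $4,605.02; payment $560.00; balance $4,045.02
Month 4: opening $4,045.02; interest $8.09 → $4,053.11; payment $560.00; balance $3,493.11
Month 5: opening $3,493.11; interest $6.98 → $3,500.09; payment $560.00; balance $2,940.09
Month 6: opening $2,940.09; interest $5.88 → $2,945.97; payment $560.00; balance $2,385.97
Month 7: opening $2,385.97; interest $4.77 → $2,390.74; payment $560.00; balance $1,830.74
Month 8: opening $1,830.74; interest $3.66 → $1,834.40; payment $560.00; balance $1,274.40
Month 9: opening $1,274.40; interest $2.54 → $1,276.94; payment $560.00; balance $716.94
Month 10: opening $716.94; interest $1.43 → $718.37; payment $560.00; balance $158.37
Month 11: opening $158.37; interest $0.31 → $158.68; payment $158.68; balance $0.00
Balance reaches $0.00 in month 11.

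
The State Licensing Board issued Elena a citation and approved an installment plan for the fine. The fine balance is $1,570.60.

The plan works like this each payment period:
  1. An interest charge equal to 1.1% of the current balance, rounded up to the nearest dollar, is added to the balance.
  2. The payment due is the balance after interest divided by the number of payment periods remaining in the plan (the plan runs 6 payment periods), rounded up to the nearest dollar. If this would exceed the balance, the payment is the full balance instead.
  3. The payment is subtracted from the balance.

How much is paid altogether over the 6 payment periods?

$1,635.60

Payment period 1: $1,570.60 +$18.00 interest = $1,588.60; pay $265.00 → $1,323.60
Payment period 2: $1,323.60 +$15.00 interest = $1,338.60; pay $268.00 → $1,070.60
Payment period 3: $1,070.60 +$12.00 interest = $1,082.60; pay $271.00 → $811.60
Payment period 4: $811.60 +$9.00 interest = $820.60; pay $274.00 → $546.60
Payment period 5: $546.60 +$7.00 interest = $553.60; pay $277.00 → $276.60
Payment period 6: $276.60 +$4.00 interest = $280.60; pay $280.60 → $0.00
Total paid: $1,635.60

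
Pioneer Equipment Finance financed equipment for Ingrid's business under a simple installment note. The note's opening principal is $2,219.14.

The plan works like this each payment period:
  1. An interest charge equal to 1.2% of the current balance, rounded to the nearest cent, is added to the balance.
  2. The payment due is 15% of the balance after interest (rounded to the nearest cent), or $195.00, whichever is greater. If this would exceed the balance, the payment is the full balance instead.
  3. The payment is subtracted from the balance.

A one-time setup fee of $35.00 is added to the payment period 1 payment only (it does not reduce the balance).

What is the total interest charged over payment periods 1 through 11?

Payment period 1: opening $2,219.14; interest $26.63 → $2,245.77; payment $336.87 (+ $35.00 fee); balance $1,908.90
Payment period 2: opening $1,908.90; interest $22.91 → $1,931.81; payment $289.77; balance $1,642.04
Payment period 3: opening $1,642.04; interest $19.70 → $1,661.74; payment $249.26; balance $1,412.48
Payment period 4: opening $1,412.48; interest $16.95 → $1,429.43; payment $214.41; balance $1,215.02
Payment period 5: opening $1,215.02; interest $14.58 → $1,229.60; payment $195.00; balance $1,034.60
Payment period 6: opening $1,034.60; interest $12.42 → $1,047.02; payment $195.00; balance $852.02
Payment period 7: opening $852.02; interest $10.22 → $862.24; payment $195.00; balance $667.24
Payment period 8: opening $667.24; interest $8.01 → $675.25; payment $195.00; balance $480.25
Payment period 9: opening $480.25; interest $5.76 → $486.01; payment $195.00; balance $291.01
Payment period 10: opening $291.01; interest $3.49 → $294.50; payment $195.00; balance $99.50
Payment period 11: opening $99.50; interest $1.19 → $100.69; payment $100.69; balance $0.00
Total interest: $26.63 + $22.91 + $19.70 + $16.95 + $14.58 + $12.42 + $10.22 + $8.01 + $5.76 + $3.49 + $1.19 = $141.86

$141.86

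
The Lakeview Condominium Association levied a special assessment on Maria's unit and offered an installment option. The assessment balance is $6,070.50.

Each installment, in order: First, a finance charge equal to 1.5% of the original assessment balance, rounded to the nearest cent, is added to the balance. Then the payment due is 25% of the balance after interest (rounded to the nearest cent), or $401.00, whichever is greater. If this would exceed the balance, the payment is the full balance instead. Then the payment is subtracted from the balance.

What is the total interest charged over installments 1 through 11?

$1,001.66

Installment 1: $6,070.50 +$91.06 interest = $6,161.56; pay $1,540.39 → $4,621.17
Installment 2: $4,621.17 +$91.06 interest = $4,712.23; pay $1,178.06 → $3,534.17
Installment 3: $3,534.17 +$91.06 interest = $3,625.23; pay $906.31 → $2,718.92
Installment 4: $2,718.92 +$91.06 interest = $2,809.98; pay $702.50 → $2,107.48
Installment 5: $2,107.48 +$91.06 interest = $2,198.54; pay $549.64 → $1,648.90
Installment 6: $1,648.90 +$91.06 interest = $1,739.96; pay $434.99 → $1,304.97
Installment 7: $1,304.97 +$91.06 interest = $1,396.03; pay $401.00 → $995.03
Installment 8: $995.03 +$91.06 interest = $1,086.09; pay $401.00 → $685.09
Installment 9: $685.09 +$91.06 interest = $776.15; pay $401.00 → $375.15
Installment 10: $375.15 +$91.06 interest = $466.21; pay $401.00 → $65.21
Installment 11: $65.21 +$91.06 interest = $156.27; pay $156.27 → $0.00
Total interest: $91.06 + $91.06 + $91.06 + $91.06 + $91.06 + $91.06 + $91.06 + $91.06 + $91.06 + $91.06 + $91.06 = $1,001.66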